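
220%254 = 220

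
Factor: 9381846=2^1*3^1*89^1*17569^1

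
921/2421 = 307/807 ≈ 0.380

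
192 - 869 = -677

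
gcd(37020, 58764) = 12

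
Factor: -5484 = -1*2^2*3^1*457^1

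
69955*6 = 419730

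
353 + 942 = 1295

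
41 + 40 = 81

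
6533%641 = 123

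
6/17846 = 3/8923 ≈ 0.000336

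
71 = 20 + 51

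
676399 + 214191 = 890590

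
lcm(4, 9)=36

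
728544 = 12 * 60712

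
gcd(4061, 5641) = 1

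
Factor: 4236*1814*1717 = 2^3*3^1*17^1*101^1*353^1*907^1 = 13193606568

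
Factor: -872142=-1*2^1*3^1*137^1*1061^1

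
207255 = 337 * 615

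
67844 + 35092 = 102936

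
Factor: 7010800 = 2^4 * 5^2 * 17^1 * 1031^1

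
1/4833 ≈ 0.000207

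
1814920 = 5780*314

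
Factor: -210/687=-1*2^1*5^1*7^1*229^(-1)=-70/229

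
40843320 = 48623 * 840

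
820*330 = 270600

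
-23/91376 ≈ -0.000252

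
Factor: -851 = -1*23^1*37^1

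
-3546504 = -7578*468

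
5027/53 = 94 + 45/53 ≈ 94.85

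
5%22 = 5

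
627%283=61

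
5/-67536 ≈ -0.0000740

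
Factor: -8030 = -1 * 2^1 * 5^1 * 11^1 * 73^1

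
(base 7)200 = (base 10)98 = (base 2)1100010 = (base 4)1202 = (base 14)70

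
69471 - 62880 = 6591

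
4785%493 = 348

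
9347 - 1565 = 7782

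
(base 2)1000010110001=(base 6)31441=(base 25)6kn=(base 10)4273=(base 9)5767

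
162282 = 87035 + 75247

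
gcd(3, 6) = 3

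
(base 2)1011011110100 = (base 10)5876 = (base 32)5nk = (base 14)21da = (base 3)22001122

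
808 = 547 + 261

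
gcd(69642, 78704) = 2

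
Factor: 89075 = 5^2*7^1*509^1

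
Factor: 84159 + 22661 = 2^2*5^1*7^2*109^1 = 106820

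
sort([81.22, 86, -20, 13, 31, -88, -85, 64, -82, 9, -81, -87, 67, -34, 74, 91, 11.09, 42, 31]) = [-88, -87, -85, -82, -81, -34, -20, 9, 11.09, 13, 31, 31, 42, 64, 67, 74, 81.22, 86, 91]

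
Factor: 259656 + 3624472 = 2^5*121379^1 = 3884128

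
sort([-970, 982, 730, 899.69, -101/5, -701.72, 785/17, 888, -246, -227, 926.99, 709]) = [-970, -701.72, -246, -227, -101/5, 785/17, 709, 730, 888, 899.69, 926.99, 982]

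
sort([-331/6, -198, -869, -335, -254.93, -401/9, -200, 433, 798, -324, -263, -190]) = [-869, -335, -324, -263, -254.93, -200, -198, -190, -331/6, -401/9, 433, 798]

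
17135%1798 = 953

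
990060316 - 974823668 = 15236648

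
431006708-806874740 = -375868032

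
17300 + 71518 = 88818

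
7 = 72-65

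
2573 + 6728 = 9301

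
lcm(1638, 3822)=11466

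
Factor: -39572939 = -1*7^3*113^1*1021^1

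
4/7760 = 1/1940 ≈ 0.000515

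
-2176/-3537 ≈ 0.615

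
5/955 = 1/191 ≈ 0.00524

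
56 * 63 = 3528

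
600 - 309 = 291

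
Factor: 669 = 3^1 * 223^1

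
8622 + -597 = 8025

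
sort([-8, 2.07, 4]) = [-8, 2.07, 4]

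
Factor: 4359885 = 3^1 * 5^1 * 290659^1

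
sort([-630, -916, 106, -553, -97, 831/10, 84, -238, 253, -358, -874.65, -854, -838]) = [-916, -874.65, -854, -838, -630, -553, -358, -238, -97, 831/10, 84, 106, 253]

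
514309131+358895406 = 873204537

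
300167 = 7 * 42881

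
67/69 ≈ 0.971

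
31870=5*6374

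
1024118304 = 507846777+516271527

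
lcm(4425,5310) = 26550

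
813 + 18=831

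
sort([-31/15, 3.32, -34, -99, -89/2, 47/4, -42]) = [-99, -89/2, -42, -34, -31/15, 3.32, 47/4]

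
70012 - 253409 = -183397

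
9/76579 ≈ 0.000118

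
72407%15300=11207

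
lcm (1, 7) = 7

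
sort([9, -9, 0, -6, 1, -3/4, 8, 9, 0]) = [-9, -6, -3/4, 0, 0, 1, 8, 9, 9]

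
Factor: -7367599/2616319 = -1 * 19^(-1) * 23^(-1) * 71^1 * 5987^(-1) * 103769^1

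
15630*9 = 140670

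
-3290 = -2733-557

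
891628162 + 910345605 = 1801973767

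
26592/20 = 6648/5 = 1329.60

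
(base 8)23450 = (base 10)10024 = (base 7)41140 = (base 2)10011100101000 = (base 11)7593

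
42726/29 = 1473 + 9/29 ≈ 1473.31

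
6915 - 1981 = 4934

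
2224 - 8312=-6088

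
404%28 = 12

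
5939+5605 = 11544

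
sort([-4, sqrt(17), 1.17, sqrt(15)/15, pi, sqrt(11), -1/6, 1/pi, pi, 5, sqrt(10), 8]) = [-4, -1/6, sqrt(15)/15, 1/pi, 1.17, pi, pi, sqrt(10), sqrt(11), sqrt(17), 5, 8]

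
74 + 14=88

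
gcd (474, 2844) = 474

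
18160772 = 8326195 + 9834577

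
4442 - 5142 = -700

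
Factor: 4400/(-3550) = -1 * 2^3 * 11^1 * 71^(-1) = -88/71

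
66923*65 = 4349995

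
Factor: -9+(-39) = -1*2^4*3^1 = -48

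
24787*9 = 223083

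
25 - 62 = -37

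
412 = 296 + 116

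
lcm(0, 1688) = 0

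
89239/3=29746 + 1/3 ≈ 29746.33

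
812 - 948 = -136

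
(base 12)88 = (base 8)150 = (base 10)104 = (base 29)3h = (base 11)95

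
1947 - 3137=-1190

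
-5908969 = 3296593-9205562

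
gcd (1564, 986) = 34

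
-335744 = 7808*(-43)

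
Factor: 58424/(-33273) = -1 * 2^3 * 3^(-2) * 67^1 * 109^1 * 3697^(-1) 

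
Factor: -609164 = -1 * 2^2 * 67^1 * 2273^1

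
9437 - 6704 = 2733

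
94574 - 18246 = 76328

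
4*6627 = 26508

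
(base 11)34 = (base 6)101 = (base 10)37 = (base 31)16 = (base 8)45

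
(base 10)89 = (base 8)131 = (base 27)38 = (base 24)3h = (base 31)2r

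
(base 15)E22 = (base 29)3ML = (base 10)3182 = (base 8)6156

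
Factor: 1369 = 37^2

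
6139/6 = 1023 + 1/6 ≈ 1023.17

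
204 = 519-315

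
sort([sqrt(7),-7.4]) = [-7.4,sqrt(7)]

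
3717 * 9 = 33453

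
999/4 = 249 + 3/4 = 249.75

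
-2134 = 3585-5719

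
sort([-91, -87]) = [-91, -87]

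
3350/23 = 145 + 15/23 ≈ 145.65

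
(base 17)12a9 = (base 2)1011000100110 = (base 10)5670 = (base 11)4295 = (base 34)4uq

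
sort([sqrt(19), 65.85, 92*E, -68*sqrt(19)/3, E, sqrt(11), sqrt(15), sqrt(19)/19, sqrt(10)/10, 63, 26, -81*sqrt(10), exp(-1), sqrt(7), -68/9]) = [-81*sqrt(10), -68*sqrt(19)/3, -68/9, sqrt(19)/19, sqrt(10)/10, exp(-1), sqrt(7), E, sqrt(11), sqrt(15), sqrt(19), 26, 63, 65.85, 92*E]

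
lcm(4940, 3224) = 306280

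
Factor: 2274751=61^1 * 89^1 * 419^1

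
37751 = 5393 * 7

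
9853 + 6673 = 16526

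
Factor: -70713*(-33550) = 2^1*3^6*5^2*11^1*61^1*97^1 = 2372421150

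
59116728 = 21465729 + 37650999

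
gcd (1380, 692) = 4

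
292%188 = 104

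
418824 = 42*9972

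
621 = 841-220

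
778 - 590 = 188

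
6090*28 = 170520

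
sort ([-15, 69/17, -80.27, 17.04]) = [-80.27, -15, 69/17, 17.04]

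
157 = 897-740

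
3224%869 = 617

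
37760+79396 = 117156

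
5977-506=5471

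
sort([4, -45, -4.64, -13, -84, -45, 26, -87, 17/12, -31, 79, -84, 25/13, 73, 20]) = [-87, -84, -84, -45, -45, -31, -13, -4.64, 17/12, 25/13, 4, 20, 26, 73, 79]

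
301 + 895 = 1196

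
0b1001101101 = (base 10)621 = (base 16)26d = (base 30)kl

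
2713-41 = 2672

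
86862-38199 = 48663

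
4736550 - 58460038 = -53723488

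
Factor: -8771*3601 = -1*7^2*13^1*179^1*277^1 = -31584371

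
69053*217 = 14984501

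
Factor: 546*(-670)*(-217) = 2^2*3^1*5^1*7^2*13^1*31^1*67^1 = 79382940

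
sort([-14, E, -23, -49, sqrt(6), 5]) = [-49, -23, -14, sqrt(6), E, 5]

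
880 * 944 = 830720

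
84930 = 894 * 95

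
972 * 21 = 20412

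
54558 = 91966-37408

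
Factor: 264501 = 3^2*29389^1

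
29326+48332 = 77658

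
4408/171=25 + 7/9 ≈ 25.78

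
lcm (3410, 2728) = 13640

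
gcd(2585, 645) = 5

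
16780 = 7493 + 9287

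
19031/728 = 26 + 103/728 ≈ 26.14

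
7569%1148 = 681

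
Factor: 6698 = 2^1 * 17^1 * 197^1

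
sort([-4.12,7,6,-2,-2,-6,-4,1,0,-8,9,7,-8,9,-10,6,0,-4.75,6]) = [-10,-8,-8,-6,-4.75,-4.12,-4,-2,-2,0,0,1,6,6,6,7,7,9,9]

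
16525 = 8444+8081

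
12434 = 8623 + 3811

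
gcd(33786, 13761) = 9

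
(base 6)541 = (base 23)8l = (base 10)205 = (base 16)cd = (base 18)b7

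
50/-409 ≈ -0.122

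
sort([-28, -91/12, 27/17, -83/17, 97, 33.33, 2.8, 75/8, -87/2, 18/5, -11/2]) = [-87/2, -28, -91/12, -11/2, -83/17, 27/17, 2.8, 18/5, 75/8, 33.33, 97]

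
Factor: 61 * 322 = 2^1 * 7^1 * 23^1 * 61^1 = 19642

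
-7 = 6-13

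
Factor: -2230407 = -1 * 3^2 * 79^1 * 3137^1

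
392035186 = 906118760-514083574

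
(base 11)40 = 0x2c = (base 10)44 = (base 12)38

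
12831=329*39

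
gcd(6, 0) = 6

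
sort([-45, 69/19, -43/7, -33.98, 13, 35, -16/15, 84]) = [-45, -33.98, -43/7, -16/15, 69/19, 13, 35, 84]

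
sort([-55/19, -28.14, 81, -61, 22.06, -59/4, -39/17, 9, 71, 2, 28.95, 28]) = [-61, -28.14, -59/4, -55/19, -39/17, 2, 9, 22.06, 28, 28.95, 71, 81]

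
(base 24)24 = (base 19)2e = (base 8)64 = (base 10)52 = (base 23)26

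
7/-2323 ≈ -0.00301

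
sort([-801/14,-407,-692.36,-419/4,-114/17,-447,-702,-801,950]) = [-801,-702,-692.36,-447,-407,-419/4,-801/14,-114/17,950]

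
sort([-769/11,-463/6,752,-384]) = [-384,-463/6,-769/11,752]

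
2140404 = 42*50962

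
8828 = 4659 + 4169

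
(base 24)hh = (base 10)425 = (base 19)137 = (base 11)357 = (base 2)110101001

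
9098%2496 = 1610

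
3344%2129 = 1215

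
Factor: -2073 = -1*3^1*691^1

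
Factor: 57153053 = 83^1*688591^1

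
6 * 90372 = 542232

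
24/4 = 6 = 6.00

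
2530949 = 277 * 9137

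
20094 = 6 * 3349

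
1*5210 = 5210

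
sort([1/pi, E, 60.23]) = [1/pi, E, 60.23]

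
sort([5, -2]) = [-2, 5]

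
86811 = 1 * 86811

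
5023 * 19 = 95437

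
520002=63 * 8254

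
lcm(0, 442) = 0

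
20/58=10/29 ≈ 0.345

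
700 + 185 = 885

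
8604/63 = 956/7 ≈ 136.57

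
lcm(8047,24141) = 24141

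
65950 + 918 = 66868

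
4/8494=2/4247 ≈ 0.000471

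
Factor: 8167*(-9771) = -1*3^1*3257^1*8167^1 = -79799757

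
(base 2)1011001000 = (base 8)1310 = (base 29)og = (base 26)11a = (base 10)712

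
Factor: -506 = -1*2^1*11^1*23^1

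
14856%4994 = 4868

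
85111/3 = 28370 + 1/3 ≈ 28370.33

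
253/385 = 23/35≈0.657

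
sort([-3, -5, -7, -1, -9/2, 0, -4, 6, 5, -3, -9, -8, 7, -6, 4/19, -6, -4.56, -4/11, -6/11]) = [-9, -8, -7, -6, -6, -5, -4.56, -9/2, -4, -3, -3, -1, -6/11, -4/11, 0, 4/19, 5, 6, 7]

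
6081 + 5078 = 11159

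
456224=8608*53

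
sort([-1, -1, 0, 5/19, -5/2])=[-5/2, -1, -1, 0, 5/19]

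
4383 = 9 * 487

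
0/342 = 0 = 0.00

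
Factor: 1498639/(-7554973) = -1*337^1*4447^1*7554973^(-1)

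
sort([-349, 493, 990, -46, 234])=[-349, -46, 234, 493, 990]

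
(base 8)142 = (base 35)2s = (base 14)70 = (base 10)98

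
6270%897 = 888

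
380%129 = 122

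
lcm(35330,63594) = 317970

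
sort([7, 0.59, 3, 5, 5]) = [0.59, 3, 5, 5, 7]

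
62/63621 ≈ 0.000975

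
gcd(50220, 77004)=3348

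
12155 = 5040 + 7115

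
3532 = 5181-1649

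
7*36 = 252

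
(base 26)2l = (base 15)4d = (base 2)1001001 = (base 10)73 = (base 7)133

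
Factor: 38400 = 2^9*3^1*5^2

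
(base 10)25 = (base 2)11001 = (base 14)1b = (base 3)221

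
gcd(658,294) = 14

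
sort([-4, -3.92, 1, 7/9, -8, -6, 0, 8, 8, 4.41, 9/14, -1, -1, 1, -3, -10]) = [-10, -8, -6, -4, -3.92, -3, -1, -1, 0, 9/14, 7/9, 1, 1, 4.41, 8, 8]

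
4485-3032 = 1453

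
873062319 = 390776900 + 482285419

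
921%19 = 9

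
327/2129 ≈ 0.154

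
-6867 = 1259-8126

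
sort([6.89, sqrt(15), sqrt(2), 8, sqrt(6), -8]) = [-8, sqrt(2), sqrt(6), sqrt(15), 6.89, 8]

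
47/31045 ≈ 0.00151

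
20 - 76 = -56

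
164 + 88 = 252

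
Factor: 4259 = 4259^1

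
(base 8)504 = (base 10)324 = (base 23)e2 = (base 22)eg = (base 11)275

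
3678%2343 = 1335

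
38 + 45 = 83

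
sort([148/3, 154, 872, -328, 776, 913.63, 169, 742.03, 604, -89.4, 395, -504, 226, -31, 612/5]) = [-504, -328, -89.4, -31, 148/3, 612/5, 154, 169, 226, 395, 604, 742.03, 776, 872, 913.63]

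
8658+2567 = 11225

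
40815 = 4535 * 9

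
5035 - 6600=-1565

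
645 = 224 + 421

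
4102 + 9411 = 13513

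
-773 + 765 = -8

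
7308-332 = 6976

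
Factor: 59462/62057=2^1*13^1*2287^1*62057^(-1)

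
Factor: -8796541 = -1*13^1*29^1*23333^1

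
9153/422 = 21 + 291/422 ≈ 21.69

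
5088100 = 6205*820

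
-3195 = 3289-6484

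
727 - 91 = 636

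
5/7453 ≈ 0.000671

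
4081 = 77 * 53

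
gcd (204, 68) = 68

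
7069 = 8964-1895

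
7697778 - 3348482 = 4349296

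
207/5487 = 69/1829≈0.0377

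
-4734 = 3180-7914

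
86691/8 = 10836 + 3/8 ≈ 10836.38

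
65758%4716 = 4450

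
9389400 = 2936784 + 6452616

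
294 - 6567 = -6273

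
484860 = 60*8081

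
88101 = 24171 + 63930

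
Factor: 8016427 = 2711^1*2957^1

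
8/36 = 2/9 ≈ 0.222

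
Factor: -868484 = -1*2^2*217121^1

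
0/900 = 0 = 0.00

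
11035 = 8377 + 2658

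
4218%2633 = 1585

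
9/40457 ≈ 0.000222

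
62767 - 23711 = 39056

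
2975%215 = 180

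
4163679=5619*741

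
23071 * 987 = 22771077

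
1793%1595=198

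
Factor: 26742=2^1 * 3^1 * 4457^1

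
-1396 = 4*(-349)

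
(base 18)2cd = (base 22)1hj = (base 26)17j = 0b1101101101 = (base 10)877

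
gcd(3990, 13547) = 19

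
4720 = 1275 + 3445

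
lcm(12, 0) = 0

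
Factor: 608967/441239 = 3^2*71^1*463^(-1) = 639/463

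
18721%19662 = 18721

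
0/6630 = 0 = 0.00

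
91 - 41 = 50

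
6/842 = 3/421 ≈ 0.00713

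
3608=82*44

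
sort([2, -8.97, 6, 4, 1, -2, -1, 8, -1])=[-8.97, -2, -1, -1, 1, 2, 4, 6, 8]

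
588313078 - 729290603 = -140977525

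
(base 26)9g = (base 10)250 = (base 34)7c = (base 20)ca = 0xfa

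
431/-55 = -7-46/55 ≈ -7.84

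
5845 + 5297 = 11142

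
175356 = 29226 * 6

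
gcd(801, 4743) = 9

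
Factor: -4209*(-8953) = 3^1*7^1*23^1*61^1*1279^1 = 37683177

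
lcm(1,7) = 7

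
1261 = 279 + 982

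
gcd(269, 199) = 1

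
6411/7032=2137/2344≈0.912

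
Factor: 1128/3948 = 2^1 * 7^(-1) = 2/7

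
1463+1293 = 2756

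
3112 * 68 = 211616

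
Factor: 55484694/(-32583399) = -1*2^1*3^1*23^2*59^(-1)*5827^1*184087^(-1) = -18494898/10861133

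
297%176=121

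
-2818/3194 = -1409/1597 ≈ -0.882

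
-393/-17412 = 131/5804≈0.0226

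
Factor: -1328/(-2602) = 2^3 * 83^1 * 1301^(-1) = 664/1301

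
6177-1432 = 4745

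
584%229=126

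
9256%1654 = 986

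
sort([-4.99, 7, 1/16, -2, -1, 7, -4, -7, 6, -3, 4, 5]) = [-7, -4.99, -4, -3, -2, -1, 1/16, 4, 5, 6, 7, 7]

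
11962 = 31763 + -19801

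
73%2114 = 73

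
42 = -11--53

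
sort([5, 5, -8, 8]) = [-8, 5, 5, 8]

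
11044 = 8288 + 2756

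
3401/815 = 4+141/815≈4.17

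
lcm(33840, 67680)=67680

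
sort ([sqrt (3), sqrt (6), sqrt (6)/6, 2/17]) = [2/17, sqrt (6)/6, sqrt (3), sqrt (6)]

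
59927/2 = 29963 + 1/2 = 29963.50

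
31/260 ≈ 0.119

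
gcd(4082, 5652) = 314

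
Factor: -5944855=-1*5^1*7^1*29^1*5857^1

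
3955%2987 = 968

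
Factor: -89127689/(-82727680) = 2^(-8) * 5^(-1) * 7^(-1) * 19^1 * 313^1 * 1319^(-1) * 2141^1 = 12732527/11818240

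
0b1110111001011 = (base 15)23d7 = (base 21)h64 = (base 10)7627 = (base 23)e9e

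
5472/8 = 684 = 684.00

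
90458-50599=39859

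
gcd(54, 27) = 27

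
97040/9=10782 + 2/9 ≈ 10782.22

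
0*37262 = 0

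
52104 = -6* (-8684)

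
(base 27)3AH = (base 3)10101122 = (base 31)2HP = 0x9AA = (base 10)2474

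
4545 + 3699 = 8244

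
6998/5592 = 3499/2796 ≈ 1.25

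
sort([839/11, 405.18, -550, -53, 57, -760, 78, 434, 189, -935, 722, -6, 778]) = [-935, -760, -550, -53, -6, 57, 839/11, 78, 189, 405.18, 434, 722, 778]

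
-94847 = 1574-96421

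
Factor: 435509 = 397^1 * 1097^1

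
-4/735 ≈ -0.00544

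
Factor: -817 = -1*19^1*43^1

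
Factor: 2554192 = 2^4 * 61^1 * 2617^1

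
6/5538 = 1/923 ≈ 0.00108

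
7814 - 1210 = 6604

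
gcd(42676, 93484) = 4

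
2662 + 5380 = 8042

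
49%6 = 1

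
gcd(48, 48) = 48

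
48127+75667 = 123794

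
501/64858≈0.00772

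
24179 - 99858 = -75679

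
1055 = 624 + 431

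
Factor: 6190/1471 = 2^1*5^1*619^1*1471^(-1)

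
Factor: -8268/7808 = -1*2^ (-5)*3^1*13^1*53^1*61^ (-1) = -2067/1952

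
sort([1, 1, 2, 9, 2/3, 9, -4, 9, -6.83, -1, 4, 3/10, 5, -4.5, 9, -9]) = [-9, -6.83, -4.5, -4, -1, 3/10, 2/3, 1, 1, 2, 4, 5, 9, 9, 9, 9]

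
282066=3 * 94022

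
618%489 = 129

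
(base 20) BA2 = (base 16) 11FA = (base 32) 4FQ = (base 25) 792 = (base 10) 4602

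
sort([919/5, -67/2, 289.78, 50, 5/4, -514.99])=[-514.99, -67/2, 5/4, 50, 919/5, 289.78]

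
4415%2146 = 123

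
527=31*17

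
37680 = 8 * 4710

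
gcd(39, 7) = 1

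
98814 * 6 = 592884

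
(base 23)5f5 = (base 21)6gd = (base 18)947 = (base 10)2995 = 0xbb3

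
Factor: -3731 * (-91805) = 5^1 * 7^2 * 13^1 * 41^1 * 43^1 * 61^1 = 342524455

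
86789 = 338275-251486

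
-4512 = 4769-9281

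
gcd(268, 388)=4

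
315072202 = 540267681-225195479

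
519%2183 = 519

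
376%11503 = 376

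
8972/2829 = 3 + 485/2829 ≈ 3.17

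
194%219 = 194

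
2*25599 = 51198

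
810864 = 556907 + 253957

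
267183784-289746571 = -22562787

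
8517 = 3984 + 4533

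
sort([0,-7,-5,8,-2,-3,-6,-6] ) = [-7,-6,-6,-5,-3,-2,0,8] 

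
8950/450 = 19 + 8/9 ≈ 19.89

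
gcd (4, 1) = 1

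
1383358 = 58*23851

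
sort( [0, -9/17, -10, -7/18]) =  [-10, -9/17, -7/18, 0]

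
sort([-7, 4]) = [-7, 4]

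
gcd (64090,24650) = 4930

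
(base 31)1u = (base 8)75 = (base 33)1s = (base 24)2d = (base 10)61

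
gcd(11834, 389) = 1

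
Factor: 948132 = 2^2 * 3^3 * 8779^1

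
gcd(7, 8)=1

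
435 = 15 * 29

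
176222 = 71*2482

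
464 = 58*8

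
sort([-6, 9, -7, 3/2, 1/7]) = [-7, -6, 1/7, 3/2, 9]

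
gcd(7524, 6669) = 171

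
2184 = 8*273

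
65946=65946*1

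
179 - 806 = -627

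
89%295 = 89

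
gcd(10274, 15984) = 2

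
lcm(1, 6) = 6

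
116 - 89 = 27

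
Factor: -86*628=-1*2^3*43^1*157^1=-54008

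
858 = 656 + 202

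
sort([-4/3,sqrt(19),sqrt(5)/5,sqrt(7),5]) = [-4/3,sqrt(5)/5,sqrt(7),sqrt(19),5]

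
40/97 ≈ 0.412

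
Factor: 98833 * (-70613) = -1 * 7^2 * 241^1 * 293^1 * 2017^1 = -6978894629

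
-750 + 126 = -624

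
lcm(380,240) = 4560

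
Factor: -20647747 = -1*20647747^1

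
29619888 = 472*62754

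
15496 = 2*7748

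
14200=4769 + 9431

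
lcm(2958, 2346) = 68034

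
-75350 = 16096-91446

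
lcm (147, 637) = 1911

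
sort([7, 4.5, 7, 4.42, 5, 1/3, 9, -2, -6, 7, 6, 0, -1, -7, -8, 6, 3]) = [-8, -7, -6, -2, -1, 0, 1/3, 3, 4.42, 4.5, 5, 6, 6, 7, 7, 7, 9]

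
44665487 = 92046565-47381078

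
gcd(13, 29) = 1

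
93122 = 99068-5946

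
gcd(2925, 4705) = 5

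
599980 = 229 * 2620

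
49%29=20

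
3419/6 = 569+5/6 ≈ 569.83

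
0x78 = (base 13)93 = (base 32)3o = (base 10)120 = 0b1111000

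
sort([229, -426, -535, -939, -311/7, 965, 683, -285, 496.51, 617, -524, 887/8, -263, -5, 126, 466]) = [-939, -535, -524, -426, -285, -263, -311/7, -5, 887/8, 126, 229, 466, 496.51, 617, 683, 965]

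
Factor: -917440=-1*2^6*5^1*47^1*61^1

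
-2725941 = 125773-2851714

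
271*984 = 266664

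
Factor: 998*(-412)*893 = -1*2^3*19^1*47^1*103^1*499^1 = -367180168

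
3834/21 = 1278/7 ≈ 182.57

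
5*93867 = 469335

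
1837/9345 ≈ 0.197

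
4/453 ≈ 0.00883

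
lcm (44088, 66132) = 132264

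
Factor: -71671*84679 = -1*7^1*12097^1*71671^1 = -6069028609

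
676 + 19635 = 20311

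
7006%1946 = 1168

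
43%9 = 7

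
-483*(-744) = 359352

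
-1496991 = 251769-1748760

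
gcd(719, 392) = 1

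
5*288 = 1440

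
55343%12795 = 4163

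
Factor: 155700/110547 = 2^2*5^2*71^(-1) = 100/71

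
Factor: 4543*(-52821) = -1*3^2*7^1*11^1*59^1*5869^1 = -239965803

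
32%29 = 3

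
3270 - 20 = 3250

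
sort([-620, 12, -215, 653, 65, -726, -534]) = [-726, -620, -534, -215, 12, 65, 653]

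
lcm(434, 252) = 7812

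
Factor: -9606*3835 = -1*2^1*3^1*5^1*13^1*59^1*1601^1 = -36839010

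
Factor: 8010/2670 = 3^1 = 3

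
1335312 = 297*4496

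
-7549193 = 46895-7596088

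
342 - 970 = -628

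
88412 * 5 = 442060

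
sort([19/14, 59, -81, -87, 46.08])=[-87, -81, 19/14, 46.08, 59]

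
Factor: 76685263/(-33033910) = -1*2^(-1)*5^(-1)*7^(-1)*13^(-1)*31^(-1)*1171^(-1)*76685263^1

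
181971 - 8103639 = -7921668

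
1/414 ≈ 0.00242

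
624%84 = 36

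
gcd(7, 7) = 7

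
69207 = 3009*23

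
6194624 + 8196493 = 14391117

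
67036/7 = 9576+4/7 ≈ 9576.57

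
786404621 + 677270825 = 1463675446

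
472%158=156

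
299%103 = 93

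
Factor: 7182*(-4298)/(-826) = 2^1*3^3*7^1*19^1*59^(-1)*307^1 = 2204874/59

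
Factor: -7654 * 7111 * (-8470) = 2^2 * 5^1 * 7^1 * 11^2 * 13^1 * 43^1 * 89^1 * 547^1 = 461001721180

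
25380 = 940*27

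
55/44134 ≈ 0.00125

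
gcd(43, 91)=1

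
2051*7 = 14357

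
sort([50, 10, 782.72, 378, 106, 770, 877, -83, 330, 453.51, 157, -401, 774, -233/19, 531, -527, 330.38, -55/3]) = [-527, -401, -83, -55/3, -233/19, 10, 50, 106, 157, 330, 330.38, 378, 453.51, 531, 770, 774, 782.72, 877]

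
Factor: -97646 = -1 * 2^1 * 48823^1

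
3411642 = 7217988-3806346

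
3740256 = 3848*972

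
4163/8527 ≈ 0.488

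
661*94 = 62134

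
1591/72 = 22+7/72 ≈ 22.10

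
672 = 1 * 672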